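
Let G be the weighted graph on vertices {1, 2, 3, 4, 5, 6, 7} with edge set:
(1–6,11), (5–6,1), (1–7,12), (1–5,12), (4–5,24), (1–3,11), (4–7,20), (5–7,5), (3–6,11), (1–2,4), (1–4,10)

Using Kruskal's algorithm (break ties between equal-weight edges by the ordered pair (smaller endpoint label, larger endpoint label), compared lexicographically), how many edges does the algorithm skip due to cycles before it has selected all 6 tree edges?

0

Sort edges by weight, then run Kruskal:
5–6 (1): add. Components now {1} {2} {3} {4} {5,6} {7}
1–2 (4): add. Components now {1,2} {3} {4} {5,6} {7}
5–7 (5): add. Components now {1,2} {3} {4} {5,6,7}
1–4 (10): add. Components now {1,2,4} {3} {5,6,7}
1–3 (11): add. Components now {1,2,3,4} {5,6,7}
1–6 (11): add. Components now {1,2,3,4,5,6,7}
Edges rejected before the tree was complete: 0.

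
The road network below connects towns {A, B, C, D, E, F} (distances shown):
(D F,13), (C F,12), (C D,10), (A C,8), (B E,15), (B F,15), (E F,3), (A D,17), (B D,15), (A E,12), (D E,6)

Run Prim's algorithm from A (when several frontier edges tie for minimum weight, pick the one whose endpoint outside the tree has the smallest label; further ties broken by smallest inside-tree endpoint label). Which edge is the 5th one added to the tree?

Grow the tree from A using Prim:
Step 1: cheapest edge leaving the tree is A C (8); add C.
Step 2: cheapest edge leaving the tree is C D (10); add D.
Step 3: cheapest edge leaving the tree is D E (6); add E.
Step 4: cheapest edge leaving the tree is E F (3); add F.
Step 5: cheapest edge leaving the tree is B D (15); add B.
The 5th edge added is B D.

B-D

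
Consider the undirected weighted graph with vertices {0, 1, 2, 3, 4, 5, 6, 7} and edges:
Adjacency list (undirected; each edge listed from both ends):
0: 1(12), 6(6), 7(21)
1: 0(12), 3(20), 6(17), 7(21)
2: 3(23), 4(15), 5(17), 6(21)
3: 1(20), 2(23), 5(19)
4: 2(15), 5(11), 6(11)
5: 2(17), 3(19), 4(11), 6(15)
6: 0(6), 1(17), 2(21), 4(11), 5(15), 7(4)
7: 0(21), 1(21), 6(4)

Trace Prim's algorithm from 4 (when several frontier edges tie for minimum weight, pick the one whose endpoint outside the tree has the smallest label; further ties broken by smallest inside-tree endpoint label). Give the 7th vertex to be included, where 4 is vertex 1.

Prim, starting at 4.
Step 1: cheapest edge leaving the tree is 4—5 (11); add 5.
Step 2: cheapest edge leaving the tree is 4—6 (11); add 6.
Step 3: cheapest edge leaving the tree is 6—7 (4); add 7.
Step 4: cheapest edge leaving the tree is 0—6 (6); add 0.
Step 5: cheapest edge leaving the tree is 0—1 (12); add 1.
Step 6: cheapest edge leaving the tree is 2—4 (15); add 2.
Step 7: cheapest edge leaving the tree is 3—5 (19); add 3.
Vertex order: 4, 5, 6, 7, 0, 1, 2, 3. The 7th vertex is 2.

2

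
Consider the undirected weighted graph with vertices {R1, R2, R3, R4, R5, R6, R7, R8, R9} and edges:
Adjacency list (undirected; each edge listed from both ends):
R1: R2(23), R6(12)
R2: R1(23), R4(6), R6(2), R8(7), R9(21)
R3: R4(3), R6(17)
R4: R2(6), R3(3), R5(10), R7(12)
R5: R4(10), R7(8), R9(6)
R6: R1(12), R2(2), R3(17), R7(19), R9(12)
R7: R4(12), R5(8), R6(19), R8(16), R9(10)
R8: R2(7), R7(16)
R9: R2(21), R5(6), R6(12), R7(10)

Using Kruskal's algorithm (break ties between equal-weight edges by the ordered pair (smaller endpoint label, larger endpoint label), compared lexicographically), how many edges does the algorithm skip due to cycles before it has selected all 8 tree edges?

Sort edges by weight, then run Kruskal:
R2–R6 (2): add — endpoints in different components.
R3–R4 (3): add — endpoints in different components.
R2–R4 (6): add — endpoints in different components.
R5–R9 (6): add — endpoints in different components.
R2–R8 (7): add — endpoints in different components.
R5–R7 (8): add — endpoints in different components.
R4–R5 (10): add — endpoints in different components.
R7–R9 (10): skip — R9 and R7 already connected.
R1–R6 (12): add — endpoints in different components.
Edges rejected before the tree was complete: 1.

1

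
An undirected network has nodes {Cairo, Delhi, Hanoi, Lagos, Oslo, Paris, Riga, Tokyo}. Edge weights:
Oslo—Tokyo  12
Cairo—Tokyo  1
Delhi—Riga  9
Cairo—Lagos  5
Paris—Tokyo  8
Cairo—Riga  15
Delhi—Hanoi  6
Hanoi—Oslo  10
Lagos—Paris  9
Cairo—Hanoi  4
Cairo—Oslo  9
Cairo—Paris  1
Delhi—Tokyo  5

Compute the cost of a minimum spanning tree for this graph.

Prim, starting at Riga.
Step 1: frontier [Delhi—Riga 9, Cairo—Riga 15] → take Delhi—Riga (9); add Delhi.
Step 2: frontier [Delhi—Tokyo 5, Delhi—Hanoi 6, Cairo—Riga 15] → take Delhi—Tokyo (5); add Tokyo.
Step 3: frontier [Delhi—Hanoi 6, Cairo—Riga 15, Cairo—Tokyo 1, Paris—Tokyo 8, Oslo—Tokyo 12] → take Cairo—Tokyo (1); add Cairo.
Step 4: frontier [Cairo—Paris 1, Cairo—Hanoi 4, Cairo—Lagos 5, Cairo—Oslo 9, Delhi—Hanoi 6, Paris—Tokyo 8, Oslo—Tokyo 12] → take Cairo—Paris (1); add Paris.
Step 5: frontier [Cairo—Hanoi 4, Cairo—Lagos 5, Cairo—Oslo 9, Delhi—Hanoi 6, Lagos—Paris 9, Oslo—Tokyo 12] → take Cairo—Hanoi (4); add Hanoi.
Step 6: frontier [Cairo—Lagos 5, Cairo—Oslo 9, Hanoi—Oslo 10, Lagos—Paris 9, Oslo—Tokyo 12] → take Cairo—Lagos (5); add Lagos.
Step 7: frontier [Cairo—Oslo 9, Hanoi—Oslo 10, Oslo—Tokyo 12] → take Cairo—Oslo (9); add Oslo.
MST edges: Delhi—Riga, Delhi—Tokyo, Cairo—Tokyo, Cairo—Paris, Cairo—Hanoi, Cairo—Lagos, Cairo—Oslo; total weight 9+5+1+1+4+5+9 = 34.

34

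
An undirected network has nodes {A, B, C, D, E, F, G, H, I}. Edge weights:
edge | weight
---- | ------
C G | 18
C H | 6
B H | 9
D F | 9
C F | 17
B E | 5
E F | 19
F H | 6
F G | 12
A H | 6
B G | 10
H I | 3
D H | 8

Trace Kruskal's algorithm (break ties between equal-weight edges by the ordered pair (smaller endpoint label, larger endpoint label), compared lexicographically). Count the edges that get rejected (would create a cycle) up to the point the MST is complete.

1

Sort edges by weight, then run Kruskal:
H I (3): add — endpoints in different components.
B E (5): add — endpoints in different components.
A H (6): add — endpoints in different components.
C H (6): add — endpoints in different components.
F H (6): add — endpoints in different components.
D H (8): add — endpoints in different components.
B H (9): add — endpoints in different components.
D F (9): skip — D and F already connected.
B G (10): add — endpoints in different components.
Edges rejected before the tree was complete: 1.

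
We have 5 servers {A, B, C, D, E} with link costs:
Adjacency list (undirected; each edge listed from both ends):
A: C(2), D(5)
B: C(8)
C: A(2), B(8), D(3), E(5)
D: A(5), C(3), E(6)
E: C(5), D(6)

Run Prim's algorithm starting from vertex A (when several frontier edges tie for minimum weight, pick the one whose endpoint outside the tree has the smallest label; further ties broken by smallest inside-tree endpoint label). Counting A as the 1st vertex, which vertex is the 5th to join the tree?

B

Grow the tree from A using Prim:
Step 1: frontier [A-C 2, A-D 5] → take A-C (2); add C.
Step 2: frontier [A-D 5, C-D 3, C-E 5, B-C 8] → take C-D (3); add D.
Step 3: frontier [C-E 5, B-C 8, D-E 6] → take C-E (5); add E.
Step 4: frontier [B-C 8] → take B-C (8); add B.
Vertex order: A, C, D, E, B. The 5th vertex is B.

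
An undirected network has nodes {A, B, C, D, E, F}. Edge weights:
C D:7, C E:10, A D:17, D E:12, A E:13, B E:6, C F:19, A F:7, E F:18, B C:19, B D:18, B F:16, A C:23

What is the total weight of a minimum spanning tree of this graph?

Sort edges by weight, then run Kruskal:
B E (6): add. Components now {A} {B,E} {C} {D} {F}
A F (7): add. Components now {A,F} {B,E} {C} {D}
C D (7): add. Components now {A,F} {B,E} {C,D}
C E (10): add. Components now {A,F} {B,C,D,E}
D E (12): skip — D and E already connected.
A E (13): add. Components now {A,B,C,D,E,F}
MST edges: B E, A F, C D, C E, A E; total weight 6+7+7+10+13 = 43.

43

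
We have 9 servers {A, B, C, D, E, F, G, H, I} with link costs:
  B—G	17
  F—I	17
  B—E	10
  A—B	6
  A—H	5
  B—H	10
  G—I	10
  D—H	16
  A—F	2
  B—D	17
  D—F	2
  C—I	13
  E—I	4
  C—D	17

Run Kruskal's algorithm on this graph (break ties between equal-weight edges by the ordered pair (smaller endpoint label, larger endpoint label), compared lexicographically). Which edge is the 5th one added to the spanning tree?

A-B

Sort edges by weight, then run Kruskal:
A—F (2): add — endpoints in different components.
D—F (2): add — endpoints in different components.
E—I (4): add — endpoints in different components.
A—H (5): add — endpoints in different components.
A—B (6): add — endpoints in different components.
B—E (10): add — endpoints in different components.
B—H (10): skip — B and H already connected.
G—I (10): add — endpoints in different components.
C—I (13): add — endpoints in different components.
The 5th edge added is A—B.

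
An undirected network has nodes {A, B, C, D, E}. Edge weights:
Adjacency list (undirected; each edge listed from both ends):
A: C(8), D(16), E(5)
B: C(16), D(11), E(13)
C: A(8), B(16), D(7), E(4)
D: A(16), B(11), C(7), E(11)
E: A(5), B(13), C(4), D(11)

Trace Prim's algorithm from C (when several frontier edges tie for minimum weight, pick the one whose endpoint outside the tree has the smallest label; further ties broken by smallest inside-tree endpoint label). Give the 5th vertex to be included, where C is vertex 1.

B

Grow the tree from C using Prim:
Step 1: frontier [C—E 4, C—D 7, A—C 8, B—C 16] → take C—E (4); add E.
Step 2: frontier [C—D 7, A—C 8, B—C 16, A—E 5, D—E 11, B—E 13] → take A—E (5); add A.
Step 3: frontier [A—D 16, C—D 7, B—C 16, D—E 11, B—E 13] → take C—D (7); add D.
Step 4: frontier [B—C 16, B—D 11, B—E 13] → take B—D (11); add B.
Vertex order: C, E, A, D, B. The 5th vertex is B.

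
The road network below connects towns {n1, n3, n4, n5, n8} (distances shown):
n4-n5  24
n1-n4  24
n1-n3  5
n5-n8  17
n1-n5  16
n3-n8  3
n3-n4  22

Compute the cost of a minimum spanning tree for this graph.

46

Sort edges by weight, then run Kruskal:
n3-n8 (3): add — endpoints in different components.
n1-n3 (5): add — endpoints in different components.
n1-n5 (16): add — endpoints in different components.
n5-n8 (17): skip — n5 and n8 already connected.
n3-n4 (22): add — endpoints in different components.
MST edges: n3-n8, n1-n3, n1-n5, n3-n4; total weight 3+5+16+22 = 46.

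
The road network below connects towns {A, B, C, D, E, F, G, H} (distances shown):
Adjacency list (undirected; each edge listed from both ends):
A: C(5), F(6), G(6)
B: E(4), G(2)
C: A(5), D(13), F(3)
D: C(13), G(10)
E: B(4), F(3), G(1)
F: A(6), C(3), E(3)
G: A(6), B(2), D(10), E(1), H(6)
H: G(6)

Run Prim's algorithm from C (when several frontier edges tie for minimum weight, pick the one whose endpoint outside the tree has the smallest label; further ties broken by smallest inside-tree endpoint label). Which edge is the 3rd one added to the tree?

E-G

Prim, starting at C.
Step 1: cheapest edge leaving the tree is C F (3); add F.
Step 2: cheapest edge leaving the tree is E F (3); add E.
Step 3: cheapest edge leaving the tree is E G (1); add G.
Step 4: cheapest edge leaving the tree is B G (2); add B.
Step 5: cheapest edge leaving the tree is A C (5); add A.
Step 6: cheapest edge leaving the tree is G H (6); add H.
Step 7: cheapest edge leaving the tree is D G (10); add D.
The 3rd edge added is E G.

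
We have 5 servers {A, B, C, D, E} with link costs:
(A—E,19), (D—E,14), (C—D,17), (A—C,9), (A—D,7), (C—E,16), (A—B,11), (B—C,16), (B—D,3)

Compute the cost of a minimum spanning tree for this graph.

Sort edges by weight, then run Kruskal:
B—D (3): add — endpoints in different components.
A—D (7): add — endpoints in different components.
A—C (9): add — endpoints in different components.
A—B (11): skip — A and B already connected.
D—E (14): add — endpoints in different components.
MST edges: B—D, A—D, A—C, D—E; total weight 3+7+9+14 = 33.

33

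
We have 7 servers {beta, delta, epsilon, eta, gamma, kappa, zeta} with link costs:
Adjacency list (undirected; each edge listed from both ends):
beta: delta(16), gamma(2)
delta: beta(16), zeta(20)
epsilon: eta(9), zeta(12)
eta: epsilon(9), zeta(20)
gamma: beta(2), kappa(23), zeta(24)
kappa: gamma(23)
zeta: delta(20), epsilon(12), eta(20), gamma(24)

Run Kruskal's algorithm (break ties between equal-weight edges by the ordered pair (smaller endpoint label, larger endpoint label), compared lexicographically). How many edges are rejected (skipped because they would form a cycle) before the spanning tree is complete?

1

Kruskal: consider edges lightest-first.
beta gamma (2): add — endpoints in different components.
epsilon eta (9): add — endpoints in different components.
epsilon zeta (12): add — endpoints in different components.
beta delta (16): add — endpoints in different components.
delta zeta (20): add — endpoints in different components.
eta zeta (20): skip — zeta and eta already connected.
gamma kappa (23): add — endpoints in different components.
Edges rejected before the tree was complete: 1.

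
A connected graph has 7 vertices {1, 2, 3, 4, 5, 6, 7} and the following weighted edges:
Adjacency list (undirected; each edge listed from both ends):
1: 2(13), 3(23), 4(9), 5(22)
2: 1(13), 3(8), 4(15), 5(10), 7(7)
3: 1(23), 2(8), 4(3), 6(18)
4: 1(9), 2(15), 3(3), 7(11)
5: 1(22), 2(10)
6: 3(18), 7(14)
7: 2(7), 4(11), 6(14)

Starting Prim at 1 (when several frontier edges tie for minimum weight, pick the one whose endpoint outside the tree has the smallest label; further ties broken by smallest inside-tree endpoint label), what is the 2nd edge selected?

3-4

Prim's algorithm from 1:
Step 1: frontier [1–4 9, 1–2 13, 1–5 22, 1–3 23] → take 1–4 (9); add 4.
Step 2: frontier [1–2 13, 1–5 22, 1–3 23, 3–4 3, 4–7 11, 2–4 15] → take 3–4 (3); add 3.
Step 3: frontier [1–2 13, 1–5 22, 2–3 8, 3–6 18, 4–7 11, 2–4 15] → take 2–3 (8); add 2.
Step 4: frontier [1–5 22, 2–7 7, 2–5 10, 3–6 18, 4–7 11] → take 2–7 (7); add 7.
Step 5: frontier [1–5 22, 2–5 10, 3–6 18, 6–7 14] → take 2–5 (10); add 5.
Step 6: frontier [3–6 18, 6–7 14] → take 6–7 (14); add 6.
The 2nd edge added is 3–4.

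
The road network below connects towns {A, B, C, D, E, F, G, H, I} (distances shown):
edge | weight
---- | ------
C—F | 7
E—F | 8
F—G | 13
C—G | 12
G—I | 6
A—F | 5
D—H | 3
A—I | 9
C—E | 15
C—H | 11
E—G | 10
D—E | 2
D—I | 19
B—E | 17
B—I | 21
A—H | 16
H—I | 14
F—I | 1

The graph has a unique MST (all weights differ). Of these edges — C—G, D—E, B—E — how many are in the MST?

2

Kruskal: consider edges lightest-first.
F—I (1): add — endpoints in different components.
D—E (2): add — endpoints in different components.
D—H (3): add — endpoints in different components.
A—F (5): add — endpoints in different components.
G—I (6): add — endpoints in different components.
C—F (7): add — endpoints in different components.
E—F (8): add — endpoints in different components.
A—I (9): skip — A and I already connected.
E—G (10): skip — E and G already connected.
C—H (11): skip — C and H already connected.
C—G (12): skip — C and G already connected.
F—G (13): skip — F and G already connected.
H—I (14): skip — H and I already connected.
C—E (15): skip — C and E already connected.
A—H (16): skip — A and H already connected.
B—E (17): add — endpoints in different components.
MST edge set: {F—I, D—E, D—H, A—F, G—I, C—F, E—F, B—E}.
Of the listed edges, {D—E, B—E} are in the MST → 2.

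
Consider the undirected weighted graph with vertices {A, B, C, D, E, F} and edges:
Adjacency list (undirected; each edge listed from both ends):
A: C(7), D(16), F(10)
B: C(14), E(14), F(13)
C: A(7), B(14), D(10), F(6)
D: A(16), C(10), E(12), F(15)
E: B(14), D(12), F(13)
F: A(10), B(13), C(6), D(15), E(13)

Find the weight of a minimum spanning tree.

Sort edges by weight, then run Kruskal:
C–F (6): add. Components now {A} {B} {C,F} {D} {E}
A–C (7): add. Components now {A,C,F} {B} {D} {E}
A–F (10): skip — A and F already connected.
C–D (10): add. Components now {A,C,D,F} {B} {E}
D–E (12): add. Components now {A,C,D,E,F} {B}
B–F (13): add. Components now {A,B,C,D,E,F}
MST edges: C–F, A–C, C–D, D–E, B–F; total weight 6+7+10+12+13 = 48.

48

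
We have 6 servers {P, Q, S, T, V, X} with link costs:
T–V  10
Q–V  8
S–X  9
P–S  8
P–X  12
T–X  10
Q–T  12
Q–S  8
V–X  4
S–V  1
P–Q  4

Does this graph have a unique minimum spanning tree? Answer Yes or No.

No

Kruskal's algorithm — process edges by increasing weight (ties by edge label):
S–V (1): add — endpoints in different components.
P–Q (4): add — endpoints in different components.
V–X (4): add — endpoints in different components.
P–S (8): add — endpoints in different components.
Q–S (8): skip — S and Q already connected.
Q–V (8): skip — Q and V already connected.
S–X (9): skip — S and X already connected.
T–V (10): add — endpoints in different components.
Non-tree edge Q–S has weight 8, equal to the heaviest edge on its tree cycle — swapping gives another MST of the same weight. Not unique.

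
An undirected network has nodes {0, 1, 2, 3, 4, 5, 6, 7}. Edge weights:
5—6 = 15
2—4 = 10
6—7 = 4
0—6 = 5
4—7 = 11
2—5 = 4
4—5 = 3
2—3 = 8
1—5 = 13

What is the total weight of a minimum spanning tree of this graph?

Prim, starting at 4.
Step 1: cheapest edge leaving the tree is 4—5 (3); add 5.
Step 2: cheapest edge leaving the tree is 2—5 (4); add 2.
Step 3: cheapest edge leaving the tree is 2—3 (8); add 3.
Step 4: cheapest edge leaving the tree is 4—7 (11); add 7.
Step 5: cheapest edge leaving the tree is 6—7 (4); add 6.
Step 6: cheapest edge leaving the tree is 0—6 (5); add 0.
Step 7: cheapest edge leaving the tree is 1—5 (13); add 1.
MST edges: 4—5, 2—5, 2—3, 4—7, 6—7, 0—6, 1—5; total weight 3+4+8+11+4+5+13 = 48.

48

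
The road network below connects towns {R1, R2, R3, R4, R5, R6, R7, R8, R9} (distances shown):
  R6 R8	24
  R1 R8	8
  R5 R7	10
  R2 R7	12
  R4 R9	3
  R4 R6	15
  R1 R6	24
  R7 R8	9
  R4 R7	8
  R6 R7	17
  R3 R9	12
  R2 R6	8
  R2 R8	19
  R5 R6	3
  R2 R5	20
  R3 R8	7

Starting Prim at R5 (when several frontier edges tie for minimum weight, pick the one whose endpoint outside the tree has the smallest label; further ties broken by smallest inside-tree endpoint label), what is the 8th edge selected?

R1-R8

Prim, starting at R5.
Step 1: cheapest edge leaving the tree is R5 R6 (3); add R6.
Step 2: cheapest edge leaving the tree is R2 R6 (8); add R2.
Step 3: cheapest edge leaving the tree is R5 R7 (10); add R7.
Step 4: cheapest edge leaving the tree is R4 R7 (8); add R4.
Step 5: cheapest edge leaving the tree is R4 R9 (3); add R9.
Step 6: cheapest edge leaving the tree is R7 R8 (9); add R8.
Step 7: cheapest edge leaving the tree is R3 R8 (7); add R3.
Step 8: cheapest edge leaving the tree is R1 R8 (8); add R1.
The 8th edge added is R1 R8.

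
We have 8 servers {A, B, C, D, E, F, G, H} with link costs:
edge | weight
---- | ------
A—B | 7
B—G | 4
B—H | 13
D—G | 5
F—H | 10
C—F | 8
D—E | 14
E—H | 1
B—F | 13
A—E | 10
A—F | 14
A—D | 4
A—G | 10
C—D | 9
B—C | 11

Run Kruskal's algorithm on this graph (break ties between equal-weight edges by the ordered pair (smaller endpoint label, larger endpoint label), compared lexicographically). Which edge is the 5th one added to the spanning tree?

C-F

Kruskal's algorithm — process edges by increasing weight (ties by edge label):
E—H (1): add — endpoints in different components.
A—D (4): add — endpoints in different components.
B—G (4): add — endpoints in different components.
D—G (5): add — endpoints in different components.
A—B (7): skip — A and B already connected.
C—F (8): add — endpoints in different components.
C—D (9): add — endpoints in different components.
A—E (10): add — endpoints in different components.
The 5th edge added is C—F.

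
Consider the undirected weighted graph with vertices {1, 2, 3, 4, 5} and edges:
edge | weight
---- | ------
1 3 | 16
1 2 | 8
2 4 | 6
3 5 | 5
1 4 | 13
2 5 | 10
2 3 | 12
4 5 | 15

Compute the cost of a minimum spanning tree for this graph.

Kruskal's algorithm — process edges by increasing weight (ties by edge label):
3 5 (5): add. Components now {1} {2} {3,5} {4}
2 4 (6): add. Components now {1} {2,4} {3,5}
1 2 (8): add. Components now {1,2,4} {3,5}
2 5 (10): add. Components now {1,2,3,4,5}
MST edges: 3 5, 2 4, 1 2, 2 5; total weight 5+6+8+10 = 29.

29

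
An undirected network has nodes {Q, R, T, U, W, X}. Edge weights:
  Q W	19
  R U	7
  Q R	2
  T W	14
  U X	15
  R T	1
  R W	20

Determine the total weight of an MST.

39

Grow the tree from U using Prim:
Step 1: frontier [R U 7, U X 15] → take R U (7); add R.
Step 2: frontier [R T 1, Q R 2, R W 20, U X 15] → take R T (1); add T.
Step 3: frontier [Q R 2, R W 20, T W 14, U X 15] → take Q R (2); add Q.
Step 4: frontier [Q W 19, R W 20, T W 14, U X 15] → take T W (14); add W.
Step 5: frontier [U X 15] → take U X (15); add X.
MST edges: R U, R T, Q R, T W, U X; total weight 7+1+2+14+15 = 39.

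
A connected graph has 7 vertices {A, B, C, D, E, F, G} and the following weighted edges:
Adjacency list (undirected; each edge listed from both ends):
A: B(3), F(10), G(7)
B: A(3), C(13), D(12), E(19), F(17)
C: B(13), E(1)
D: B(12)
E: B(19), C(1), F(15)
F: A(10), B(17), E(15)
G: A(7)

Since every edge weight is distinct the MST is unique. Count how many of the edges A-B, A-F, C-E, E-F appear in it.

3

Kruskal: consider edges lightest-first.
C-E (1): add — endpoints in different components.
A-B (3): add — endpoints in different components.
A-G (7): add — endpoints in different components.
A-F (10): add — endpoints in different components.
B-D (12): add — endpoints in different components.
B-C (13): add — endpoints in different components.
MST edge set: {C-E, A-B, A-G, A-F, B-D, B-C}.
Of the listed edges, {A-B, A-F, C-E} are in the MST → 3.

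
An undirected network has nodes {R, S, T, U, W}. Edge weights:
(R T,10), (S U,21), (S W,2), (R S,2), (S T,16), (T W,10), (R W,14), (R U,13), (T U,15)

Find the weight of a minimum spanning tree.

27

Kruskal: consider edges lightest-first.
R S (2): add. Components now {U} {R,S} {W} {T}
S W (2): add. Components now {U} {R,S,W} {T}
R T (10): add. Components now {U} {R,S,T,W}
T W (10): skip — W and T already connected.
R U (13): add. Components now {R,S,T,U,W}
MST edges: R S, S W, R T, R U; total weight 2+2+10+13 = 27.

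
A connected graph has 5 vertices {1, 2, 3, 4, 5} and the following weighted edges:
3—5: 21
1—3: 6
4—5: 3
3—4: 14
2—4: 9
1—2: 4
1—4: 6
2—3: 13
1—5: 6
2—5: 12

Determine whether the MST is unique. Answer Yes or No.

No

Kruskal: consider edges lightest-first.
4—5 (3): add. Components now {1} {2} {3} {4,5}
1—2 (4): add. Components now {1,2} {3} {4,5}
1—3 (6): add. Components now {1,2,3} {4,5}
1—4 (6): add. Components now {1,2,3,4,5}
Non-tree edge 1—5 has weight 6, equal to the heaviest edge on its tree cycle — swapping gives another MST of the same weight. Not unique.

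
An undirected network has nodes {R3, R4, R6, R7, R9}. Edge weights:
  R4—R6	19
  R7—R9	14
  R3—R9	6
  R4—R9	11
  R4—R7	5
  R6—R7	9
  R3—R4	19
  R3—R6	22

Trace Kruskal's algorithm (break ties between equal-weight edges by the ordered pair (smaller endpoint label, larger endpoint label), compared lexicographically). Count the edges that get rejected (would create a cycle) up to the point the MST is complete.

0

Kruskal: consider edges lightest-first.
R4—R7 (5): add — endpoints in different components.
R3—R9 (6): add — endpoints in different components.
R6—R7 (9): add — endpoints in different components.
R4—R9 (11): add — endpoints in different components.
Edges rejected before the tree was complete: 0.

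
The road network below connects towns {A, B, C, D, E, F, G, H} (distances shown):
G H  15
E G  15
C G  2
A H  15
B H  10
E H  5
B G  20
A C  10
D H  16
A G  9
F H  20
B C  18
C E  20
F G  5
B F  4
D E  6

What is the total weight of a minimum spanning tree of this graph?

41

Kruskal: consider edges lightest-first.
C G (2): add — endpoints in different components.
B F (4): add — endpoints in different components.
E H (5): add — endpoints in different components.
F G (5): add — endpoints in different components.
D E (6): add — endpoints in different components.
A G (9): add — endpoints in different components.
A C (10): skip — A and C already connected.
B H (10): add — endpoints in different components.
MST edges: C G, B F, E H, F G, D E, A G, B H; total weight 2+4+5+5+6+9+10 = 41.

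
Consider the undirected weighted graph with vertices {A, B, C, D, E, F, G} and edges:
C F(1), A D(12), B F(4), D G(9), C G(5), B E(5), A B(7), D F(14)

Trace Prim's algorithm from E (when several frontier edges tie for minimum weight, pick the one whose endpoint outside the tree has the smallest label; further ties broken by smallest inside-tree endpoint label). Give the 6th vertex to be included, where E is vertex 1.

A

Grow the tree from E using Prim:
Step 1: cheapest edge leaving the tree is B E (5); add B.
Step 2: cheapest edge leaving the tree is B F (4); add F.
Step 3: cheapest edge leaving the tree is C F (1); add C.
Step 4: cheapest edge leaving the tree is C G (5); add G.
Step 5: cheapest edge leaving the tree is A B (7); add A.
Step 6: cheapest edge leaving the tree is D G (9); add D.
Vertex order: E, B, F, C, G, A, D. The 6th vertex is A.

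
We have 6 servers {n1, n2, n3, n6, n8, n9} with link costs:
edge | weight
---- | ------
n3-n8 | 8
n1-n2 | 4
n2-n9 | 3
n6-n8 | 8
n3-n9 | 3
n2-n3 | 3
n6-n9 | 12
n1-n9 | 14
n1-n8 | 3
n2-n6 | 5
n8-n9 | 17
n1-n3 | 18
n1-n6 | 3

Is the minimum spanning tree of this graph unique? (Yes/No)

Sort edges by weight, then run Kruskal:
n1-n6 (3): add — endpoints in different components.
n1-n8 (3): add — endpoints in different components.
n2-n3 (3): add — endpoints in different components.
n2-n9 (3): add — endpoints in different components.
n3-n9 (3): skip — n9 and n3 already connected.
n1-n2 (4): add — endpoints in different components.
Non-tree edge n3-n9 has weight 3, equal to the heaviest edge on its tree cycle — swapping gives another MST of the same weight. Not unique.

No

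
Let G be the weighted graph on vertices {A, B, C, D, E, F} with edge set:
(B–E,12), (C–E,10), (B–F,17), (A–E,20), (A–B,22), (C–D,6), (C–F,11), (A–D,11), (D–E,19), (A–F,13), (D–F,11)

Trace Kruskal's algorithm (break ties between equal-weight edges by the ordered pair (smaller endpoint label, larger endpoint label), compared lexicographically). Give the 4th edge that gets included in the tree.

Kruskal's algorithm — process edges by increasing weight (ties by edge label):
C–D (6): add — endpoints in different components.
C–E (10): add — endpoints in different components.
A–D (11): add — endpoints in different components.
C–F (11): add — endpoints in different components.
D–F (11): skip — D and F already connected.
B–E (12): add — endpoints in different components.
The 4th edge added is C–F.

C-F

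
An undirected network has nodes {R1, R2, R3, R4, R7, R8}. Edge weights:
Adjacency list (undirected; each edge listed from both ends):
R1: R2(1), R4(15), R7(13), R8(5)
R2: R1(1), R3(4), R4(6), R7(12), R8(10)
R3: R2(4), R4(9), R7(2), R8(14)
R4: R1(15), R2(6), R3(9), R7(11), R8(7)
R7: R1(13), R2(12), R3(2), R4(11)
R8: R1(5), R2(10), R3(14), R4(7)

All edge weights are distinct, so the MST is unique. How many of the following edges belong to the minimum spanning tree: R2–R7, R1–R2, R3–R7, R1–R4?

2

Sort edges by weight, then run Kruskal:
R1–R2 (1): add. Components now {R4} {R1,R2} {R8} {R7} {R3}
R3–R7 (2): add. Components now {R4} {R1,R2} {R8} {R3,R7}
R2–R3 (4): add. Components now {R4} {R1,R2,R3,R7} {R8}
R1–R8 (5): add. Components now {R4} {R1,R2,R3,R7,R8}
R2–R4 (6): add. Components now {R1,R2,R3,R4,R7,R8}
MST edge set: {R1–R2, R3–R7, R2–R3, R1–R8, R2–R4}.
Of the listed edges, {R1–R2, R3–R7} are in the MST → 2.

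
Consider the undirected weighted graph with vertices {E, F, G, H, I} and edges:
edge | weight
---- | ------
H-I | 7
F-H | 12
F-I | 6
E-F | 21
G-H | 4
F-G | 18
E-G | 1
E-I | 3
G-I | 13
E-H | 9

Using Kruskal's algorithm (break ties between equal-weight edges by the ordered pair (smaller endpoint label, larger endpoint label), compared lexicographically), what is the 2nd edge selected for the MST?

Sort edges by weight, then run Kruskal:
E-G (1): add. Components now {E,G} {F} {H} {I}
E-I (3): add. Components now {E,G,I} {F} {H}
G-H (4): add. Components now {E,G,H,I} {F}
F-I (6): add. Components now {E,F,G,H,I}
The 2nd edge added is E-I.

E-I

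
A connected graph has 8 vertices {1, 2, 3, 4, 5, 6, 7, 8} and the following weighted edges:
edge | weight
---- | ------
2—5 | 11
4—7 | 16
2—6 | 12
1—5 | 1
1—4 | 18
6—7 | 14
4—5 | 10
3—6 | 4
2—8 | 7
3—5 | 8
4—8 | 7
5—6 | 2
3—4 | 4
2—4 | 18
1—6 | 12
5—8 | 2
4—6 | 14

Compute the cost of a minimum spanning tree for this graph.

Kruskal: consider edges lightest-first.
1—5 (1): add — endpoints in different components.
5—6 (2): add — endpoints in different components.
5—8 (2): add — endpoints in different components.
3—4 (4): add — endpoints in different components.
3—6 (4): add — endpoints in different components.
2—8 (7): add — endpoints in different components.
4—8 (7): skip — 4 and 8 already connected.
3—5 (8): skip — 3 and 5 already connected.
4—5 (10): skip — 4 and 5 already connected.
2—5 (11): skip — 2 and 5 already connected.
1—6 (12): skip — 1 and 6 already connected.
2—6 (12): skip — 2 and 6 already connected.
4—6 (14): skip — 4 and 6 already connected.
6—7 (14): add — endpoints in different components.
MST edges: 1—5, 5—6, 5—8, 3—4, 3—6, 2—8, 6—7; total weight 1+2+2+4+4+7+14 = 34.

34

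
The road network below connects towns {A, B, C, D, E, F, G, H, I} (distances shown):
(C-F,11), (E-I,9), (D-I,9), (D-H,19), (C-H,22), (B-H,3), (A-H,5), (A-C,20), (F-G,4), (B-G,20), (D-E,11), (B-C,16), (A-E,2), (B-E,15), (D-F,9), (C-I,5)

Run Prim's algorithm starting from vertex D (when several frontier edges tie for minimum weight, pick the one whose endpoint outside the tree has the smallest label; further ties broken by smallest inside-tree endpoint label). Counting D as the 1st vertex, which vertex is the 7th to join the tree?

Prim, starting at D.
Step 1: cheapest edge leaving the tree is D-F (9); add F.
Step 2: cheapest edge leaving the tree is F-G (4); add G.
Step 3: cheapest edge leaving the tree is D-I (9); add I.
Step 4: cheapest edge leaving the tree is C-I (5); add C.
Step 5: cheapest edge leaving the tree is E-I (9); add E.
Step 6: cheapest edge leaving the tree is A-E (2); add A.
Step 7: cheapest edge leaving the tree is A-H (5); add H.
Step 8: cheapest edge leaving the tree is B-H (3); add B.
Vertex order: D, F, G, I, C, E, A, H, B. The 7th vertex is A.

A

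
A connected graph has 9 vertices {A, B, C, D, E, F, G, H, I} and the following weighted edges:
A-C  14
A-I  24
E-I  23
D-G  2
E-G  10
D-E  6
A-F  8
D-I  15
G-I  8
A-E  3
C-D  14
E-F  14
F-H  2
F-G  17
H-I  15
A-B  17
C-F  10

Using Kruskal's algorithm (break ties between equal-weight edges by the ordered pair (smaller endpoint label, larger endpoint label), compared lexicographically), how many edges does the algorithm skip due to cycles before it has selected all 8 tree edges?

Sort edges by weight, then run Kruskal:
D-G (2): add — endpoints in different components.
F-H (2): add — endpoints in different components.
A-E (3): add — endpoints in different components.
D-E (6): add — endpoints in different components.
A-F (8): add — endpoints in different components.
G-I (8): add — endpoints in different components.
C-F (10): add — endpoints in different components.
E-G (10): skip — E and G already connected.
A-C (14): skip — A and C already connected.
C-D (14): skip — C and D already connected.
E-F (14): skip — E and F already connected.
D-I (15): skip — D and I already connected.
H-I (15): skip — H and I already connected.
A-B (17): add — endpoints in different components.
Edges rejected before the tree was complete: 6.

6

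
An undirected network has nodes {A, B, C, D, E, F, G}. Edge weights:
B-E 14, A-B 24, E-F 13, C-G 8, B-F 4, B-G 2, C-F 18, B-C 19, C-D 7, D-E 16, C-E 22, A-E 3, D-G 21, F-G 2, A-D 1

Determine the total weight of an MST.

Grow the tree from A using Prim:
Step 1: cheapest edge leaving the tree is A-D (1); add D.
Step 2: cheapest edge leaving the tree is A-E (3); add E.
Step 3: cheapest edge leaving the tree is C-D (7); add C.
Step 4: cheapest edge leaving the tree is C-G (8); add G.
Step 5: cheapest edge leaving the tree is B-G (2); add B.
Step 6: cheapest edge leaving the tree is F-G (2); add F.
MST edges: A-D, A-E, C-D, C-G, B-G, F-G; total weight 1+3+7+8+2+2 = 23.

23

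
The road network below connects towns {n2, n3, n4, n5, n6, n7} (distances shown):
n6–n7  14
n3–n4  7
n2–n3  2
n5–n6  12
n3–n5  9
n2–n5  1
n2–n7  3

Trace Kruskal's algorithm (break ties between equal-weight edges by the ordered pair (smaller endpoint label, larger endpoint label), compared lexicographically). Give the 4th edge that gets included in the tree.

Sort edges by weight, then run Kruskal:
n2–n5 (1): add. Components now {n6} {n7} {n2,n5} {n3} {n4}
n2–n3 (2): add. Components now {n6} {n7} {n2,n3,n5} {n4}
n2–n7 (3): add. Components now {n6} {n2,n3,n5,n7} {n4}
n3–n4 (7): add. Components now {n6} {n2,n3,n4,n5,n7}
n3–n5 (9): skip — n5 and n3 already connected.
n5–n6 (12): add. Components now {n2,n3,n4,n5,n6,n7}
The 4th edge added is n3–n4.

n3-n4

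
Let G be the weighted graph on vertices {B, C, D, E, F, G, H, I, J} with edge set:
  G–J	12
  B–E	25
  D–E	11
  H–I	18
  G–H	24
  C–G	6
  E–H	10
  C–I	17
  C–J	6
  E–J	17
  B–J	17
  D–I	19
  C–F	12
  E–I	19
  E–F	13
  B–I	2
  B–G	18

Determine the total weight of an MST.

Prim, starting at H.
Step 1: cheapest edge leaving the tree is E–H (10); add E.
Step 2: cheapest edge leaving the tree is D–E (11); add D.
Step 3: cheapest edge leaving the tree is E–F (13); add F.
Step 4: cheapest edge leaving the tree is C–F (12); add C.
Step 5: cheapest edge leaving the tree is C–G (6); add G.
Step 6: cheapest edge leaving the tree is C–J (6); add J.
Step 7: cheapest edge leaving the tree is B–J (17); add B.
Step 8: cheapest edge leaving the tree is B–I (2); add I.
MST edges: E–H, D–E, E–F, C–F, C–G, C–J, B–J, B–I; total weight 10+11+13+12+6+6+17+2 = 77.

77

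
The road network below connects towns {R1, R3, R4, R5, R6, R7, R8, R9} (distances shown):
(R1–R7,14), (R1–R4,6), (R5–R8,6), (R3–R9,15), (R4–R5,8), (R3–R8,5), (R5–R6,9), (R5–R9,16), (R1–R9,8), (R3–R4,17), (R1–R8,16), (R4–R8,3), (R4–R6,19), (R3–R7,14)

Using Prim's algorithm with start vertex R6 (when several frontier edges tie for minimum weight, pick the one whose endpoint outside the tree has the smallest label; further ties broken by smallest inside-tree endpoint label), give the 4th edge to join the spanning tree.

R3-R8

Prim's algorithm from R6:
Step 1: frontier [R5–R6 9, R4–R6 19] → take R5–R6 (9); add R5.
Step 2: frontier [R5–R8 6, R4–R5 8, R5–R9 16, R4–R6 19] → take R5–R8 (6); add R8.
Step 3: frontier [R4–R5 8, R5–R9 16, R4–R6 19, R4–R8 3, R3–R8 5, R1–R8 16] → take R4–R8 (3); add R4.
Step 4: frontier [R1–R4 6, R3–R4 17, R5–R9 16, R3–R8 5, R1–R8 16] → take R3–R8 (5); add R3.
Step 5: frontier [R3–R7 14, R3–R9 15, R1–R4 6, R5–R9 16, R1–R8 16] → take R1–R4 (6); add R1.
Step 6: frontier [R1–R9 8, R1–R7 14, R3–R7 14, R3–R9 15, R5–R9 16] → take R1–R9 (8); add R9.
Step 7: frontier [R1–R7 14, R3–R7 14] → take R1–R7 (14); add R7.
The 4th edge added is R3–R8.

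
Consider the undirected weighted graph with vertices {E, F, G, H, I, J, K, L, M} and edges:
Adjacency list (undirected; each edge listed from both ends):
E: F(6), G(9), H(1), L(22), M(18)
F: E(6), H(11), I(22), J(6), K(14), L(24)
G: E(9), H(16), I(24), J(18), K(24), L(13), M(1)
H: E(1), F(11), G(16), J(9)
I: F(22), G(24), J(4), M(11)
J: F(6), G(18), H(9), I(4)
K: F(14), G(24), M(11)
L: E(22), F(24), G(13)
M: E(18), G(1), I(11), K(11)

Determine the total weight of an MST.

51

Prim, starting at I.
Step 1: cheapest edge leaving the tree is I-J (4); add J.
Step 2: cheapest edge leaving the tree is F-J (6); add F.
Step 3: cheapest edge leaving the tree is E-F (6); add E.
Step 4: cheapest edge leaving the tree is E-H (1); add H.
Step 5: cheapest edge leaving the tree is E-G (9); add G.
Step 6: cheapest edge leaving the tree is G-M (1); add M.
Step 7: cheapest edge leaving the tree is K-M (11); add K.
Step 8: cheapest edge leaving the tree is G-L (13); add L.
MST edges: I-J, F-J, E-F, E-H, E-G, G-M, K-M, G-L; total weight 4+6+6+1+9+1+11+13 = 51.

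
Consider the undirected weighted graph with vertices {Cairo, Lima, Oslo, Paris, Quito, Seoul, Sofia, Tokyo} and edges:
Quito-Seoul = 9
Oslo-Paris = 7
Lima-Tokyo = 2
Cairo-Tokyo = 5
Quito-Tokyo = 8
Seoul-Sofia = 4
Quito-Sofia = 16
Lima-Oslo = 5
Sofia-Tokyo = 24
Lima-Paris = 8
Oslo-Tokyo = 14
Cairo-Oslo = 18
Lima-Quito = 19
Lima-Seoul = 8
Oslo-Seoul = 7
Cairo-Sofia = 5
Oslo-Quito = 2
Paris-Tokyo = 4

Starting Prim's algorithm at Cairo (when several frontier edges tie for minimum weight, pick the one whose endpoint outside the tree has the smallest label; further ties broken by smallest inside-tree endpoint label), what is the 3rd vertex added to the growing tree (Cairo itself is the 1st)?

Prim, starting at Cairo.
Step 1: cheapest edge leaving the tree is Cairo-Sofia (5); add Sofia.
Step 2: cheapest edge leaving the tree is Seoul-Sofia (4); add Seoul.
Step 3: cheapest edge leaving the tree is Cairo-Tokyo (5); add Tokyo.
Step 4: cheapest edge leaving the tree is Lima-Tokyo (2); add Lima.
Step 5: cheapest edge leaving the tree is Paris-Tokyo (4); add Paris.
Step 6: cheapest edge leaving the tree is Lima-Oslo (5); add Oslo.
Step 7: cheapest edge leaving the tree is Oslo-Quito (2); add Quito.
Vertex order: Cairo, Sofia, Seoul, Tokyo, Lima, Paris, Oslo, Quito. The 3rd vertex is Seoul.

Seoul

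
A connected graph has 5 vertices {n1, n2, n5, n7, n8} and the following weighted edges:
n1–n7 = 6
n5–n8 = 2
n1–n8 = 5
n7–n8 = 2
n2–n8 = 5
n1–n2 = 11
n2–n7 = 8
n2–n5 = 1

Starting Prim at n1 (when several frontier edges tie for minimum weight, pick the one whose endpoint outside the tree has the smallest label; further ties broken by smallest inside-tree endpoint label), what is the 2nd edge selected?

n5-n8

Prim's algorithm from n1:
Step 1: frontier [n1–n8 5, n1–n7 6, n1–n2 11] → take n1–n8 (5); add n8.
Step 2: frontier [n1–n7 6, n1–n2 11, n5–n8 2, n7–n8 2, n2–n8 5] → take n5–n8 (2); add n5.
Step 3: frontier [n1–n7 6, n1–n2 11, n2–n5 1, n7–n8 2, n2–n8 5] → take n2–n5 (1); add n2.
Step 4: frontier [n1–n7 6, n2–n7 8, n7–n8 2] → take n7–n8 (2); add n7.
The 2nd edge added is n5–n8.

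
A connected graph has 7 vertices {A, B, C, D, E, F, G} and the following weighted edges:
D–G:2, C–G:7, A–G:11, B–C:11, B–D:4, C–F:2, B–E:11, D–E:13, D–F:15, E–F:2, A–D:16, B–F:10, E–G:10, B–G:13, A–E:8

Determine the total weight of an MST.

Sort edges by weight, then run Kruskal:
C–F (2): add. Components now {A} {B} {C,F} {D} {E} {G}
D–G (2): add. Components now {A} {B} {C,F} {D,G} {E}
E–F (2): add. Components now {A} {B} {C,E,F} {D,G}
B–D (4): add. Components now {A} {B,D,G} {C,E,F}
C–G (7): add. Components now {A} {B,C,D,E,F,G}
A–E (8): add. Components now {A,B,C,D,E,F,G}
MST edges: C–F, D–G, E–F, B–D, C–G, A–E; total weight 2+2+2+4+7+8 = 25.

25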